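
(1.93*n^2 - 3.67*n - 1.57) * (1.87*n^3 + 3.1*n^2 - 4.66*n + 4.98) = 3.6091*n^5 - 0.879900000000001*n^4 - 23.3067*n^3 + 21.8466*n^2 - 10.9604*n - 7.8186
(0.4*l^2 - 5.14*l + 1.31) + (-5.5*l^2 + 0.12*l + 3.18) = -5.1*l^2 - 5.02*l + 4.49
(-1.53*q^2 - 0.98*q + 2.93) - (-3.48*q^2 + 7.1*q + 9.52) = 1.95*q^2 - 8.08*q - 6.59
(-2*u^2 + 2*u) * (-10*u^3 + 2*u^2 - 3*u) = 20*u^5 - 24*u^4 + 10*u^3 - 6*u^2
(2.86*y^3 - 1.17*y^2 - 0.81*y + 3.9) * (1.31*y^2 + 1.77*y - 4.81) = 3.7466*y^5 + 3.5295*y^4 - 16.8886*y^3 + 9.303*y^2 + 10.7991*y - 18.759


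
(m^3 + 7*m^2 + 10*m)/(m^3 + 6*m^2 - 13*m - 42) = m*(m + 5)/(m^2 + 4*m - 21)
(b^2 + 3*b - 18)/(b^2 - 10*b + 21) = (b + 6)/(b - 7)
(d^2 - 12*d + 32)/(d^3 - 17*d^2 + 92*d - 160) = 1/(d - 5)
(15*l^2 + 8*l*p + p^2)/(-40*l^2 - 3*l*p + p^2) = (3*l + p)/(-8*l + p)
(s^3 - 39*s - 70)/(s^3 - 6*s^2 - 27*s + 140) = (s + 2)/(s - 4)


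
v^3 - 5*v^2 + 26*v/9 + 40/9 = (v - 4)*(v - 5/3)*(v + 2/3)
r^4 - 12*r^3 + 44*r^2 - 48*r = r*(r - 6)*(r - 4)*(r - 2)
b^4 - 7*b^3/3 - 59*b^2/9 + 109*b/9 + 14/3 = (b - 3)*(b - 2)*(b + 1/3)*(b + 7/3)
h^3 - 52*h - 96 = (h - 8)*(h + 2)*(h + 6)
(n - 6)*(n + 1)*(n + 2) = n^3 - 3*n^2 - 16*n - 12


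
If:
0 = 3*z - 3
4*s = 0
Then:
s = 0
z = 1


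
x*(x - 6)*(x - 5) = x^3 - 11*x^2 + 30*x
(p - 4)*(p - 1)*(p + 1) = p^3 - 4*p^2 - p + 4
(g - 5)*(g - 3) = g^2 - 8*g + 15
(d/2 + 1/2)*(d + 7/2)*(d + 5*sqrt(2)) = d^3/2 + 9*d^2/4 + 5*sqrt(2)*d^2/2 + 7*d/4 + 45*sqrt(2)*d/4 + 35*sqrt(2)/4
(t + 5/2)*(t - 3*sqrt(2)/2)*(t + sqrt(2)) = t^3 - sqrt(2)*t^2/2 + 5*t^2/2 - 3*t - 5*sqrt(2)*t/4 - 15/2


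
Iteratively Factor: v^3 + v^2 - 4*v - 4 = (v - 2)*(v^2 + 3*v + 2) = (v - 2)*(v + 2)*(v + 1)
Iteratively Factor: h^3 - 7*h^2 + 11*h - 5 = (h - 5)*(h^2 - 2*h + 1) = (h - 5)*(h - 1)*(h - 1)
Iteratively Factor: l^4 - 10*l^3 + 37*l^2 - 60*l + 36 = (l - 3)*(l^3 - 7*l^2 + 16*l - 12) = (l - 3)^2*(l^2 - 4*l + 4) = (l - 3)^2*(l - 2)*(l - 2)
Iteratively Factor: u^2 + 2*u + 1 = (u + 1)*(u + 1)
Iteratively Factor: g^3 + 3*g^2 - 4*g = (g)*(g^2 + 3*g - 4) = g*(g - 1)*(g + 4)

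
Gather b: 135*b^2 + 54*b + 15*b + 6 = 135*b^2 + 69*b + 6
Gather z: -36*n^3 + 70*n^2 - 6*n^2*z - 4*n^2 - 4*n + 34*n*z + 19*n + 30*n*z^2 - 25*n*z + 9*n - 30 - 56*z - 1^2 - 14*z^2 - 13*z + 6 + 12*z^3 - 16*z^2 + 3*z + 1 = -36*n^3 + 66*n^2 + 24*n + 12*z^3 + z^2*(30*n - 30) + z*(-6*n^2 + 9*n - 66) - 24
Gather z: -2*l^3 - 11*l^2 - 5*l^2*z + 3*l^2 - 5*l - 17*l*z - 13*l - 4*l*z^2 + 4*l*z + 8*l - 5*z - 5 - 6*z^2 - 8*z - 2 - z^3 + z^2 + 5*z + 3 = -2*l^3 - 8*l^2 - 10*l - z^3 + z^2*(-4*l - 5) + z*(-5*l^2 - 13*l - 8) - 4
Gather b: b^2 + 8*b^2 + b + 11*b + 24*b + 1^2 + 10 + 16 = 9*b^2 + 36*b + 27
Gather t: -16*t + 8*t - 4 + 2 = -8*t - 2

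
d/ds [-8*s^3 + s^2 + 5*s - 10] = -24*s^2 + 2*s + 5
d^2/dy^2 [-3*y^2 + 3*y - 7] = -6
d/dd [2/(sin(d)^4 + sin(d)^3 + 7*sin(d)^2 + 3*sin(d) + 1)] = 2*(-3*sin(d)^2 - 17*sin(d) + sin(3*d) - 3)*cos(d)/(sin(d)^4 + sin(d)^3 + 7*sin(d)^2 + 3*sin(d) + 1)^2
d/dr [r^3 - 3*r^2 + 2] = 3*r*(r - 2)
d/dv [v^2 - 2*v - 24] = 2*v - 2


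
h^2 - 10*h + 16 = (h - 8)*(h - 2)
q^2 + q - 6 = (q - 2)*(q + 3)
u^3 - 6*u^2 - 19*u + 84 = (u - 7)*(u - 3)*(u + 4)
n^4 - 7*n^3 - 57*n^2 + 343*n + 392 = (n - 8)*(n - 7)*(n + 1)*(n + 7)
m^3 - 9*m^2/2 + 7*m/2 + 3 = (m - 3)*(m - 2)*(m + 1/2)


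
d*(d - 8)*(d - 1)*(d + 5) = d^4 - 4*d^3 - 37*d^2 + 40*d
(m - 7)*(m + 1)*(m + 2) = m^3 - 4*m^2 - 19*m - 14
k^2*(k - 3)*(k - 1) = k^4 - 4*k^3 + 3*k^2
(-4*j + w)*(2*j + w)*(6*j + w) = -48*j^3 - 20*j^2*w + 4*j*w^2 + w^3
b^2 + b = b*(b + 1)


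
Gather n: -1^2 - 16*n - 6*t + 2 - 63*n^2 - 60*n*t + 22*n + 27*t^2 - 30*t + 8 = -63*n^2 + n*(6 - 60*t) + 27*t^2 - 36*t + 9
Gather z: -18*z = -18*z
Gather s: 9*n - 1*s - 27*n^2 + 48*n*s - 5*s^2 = -27*n^2 + 9*n - 5*s^2 + s*(48*n - 1)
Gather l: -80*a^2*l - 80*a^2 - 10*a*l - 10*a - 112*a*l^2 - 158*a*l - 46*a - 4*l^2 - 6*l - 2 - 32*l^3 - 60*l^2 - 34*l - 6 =-80*a^2 - 56*a - 32*l^3 + l^2*(-112*a - 64) + l*(-80*a^2 - 168*a - 40) - 8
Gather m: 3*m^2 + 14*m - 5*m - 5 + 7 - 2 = 3*m^2 + 9*m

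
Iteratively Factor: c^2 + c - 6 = (c + 3)*(c - 2)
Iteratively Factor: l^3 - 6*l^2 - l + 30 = (l - 5)*(l^2 - l - 6) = (l - 5)*(l - 3)*(l + 2)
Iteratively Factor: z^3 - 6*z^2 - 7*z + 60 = (z - 4)*(z^2 - 2*z - 15) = (z - 4)*(z + 3)*(z - 5)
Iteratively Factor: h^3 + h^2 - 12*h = (h + 4)*(h^2 - 3*h) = (h - 3)*(h + 4)*(h)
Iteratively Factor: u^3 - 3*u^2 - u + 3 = (u - 3)*(u^2 - 1) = (u - 3)*(u + 1)*(u - 1)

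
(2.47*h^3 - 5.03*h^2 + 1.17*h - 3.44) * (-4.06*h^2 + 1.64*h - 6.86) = -10.0282*h^5 + 24.4726*h^4 - 29.9436*h^3 + 50.391*h^2 - 13.6678*h + 23.5984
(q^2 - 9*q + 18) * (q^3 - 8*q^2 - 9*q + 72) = q^5 - 17*q^4 + 81*q^3 + 9*q^2 - 810*q + 1296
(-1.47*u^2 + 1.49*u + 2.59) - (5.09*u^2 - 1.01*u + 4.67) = -6.56*u^2 + 2.5*u - 2.08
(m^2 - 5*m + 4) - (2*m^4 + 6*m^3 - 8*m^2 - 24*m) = -2*m^4 - 6*m^3 + 9*m^2 + 19*m + 4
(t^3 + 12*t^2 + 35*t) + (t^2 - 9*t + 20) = t^3 + 13*t^2 + 26*t + 20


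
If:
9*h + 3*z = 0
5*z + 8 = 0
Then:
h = 8/15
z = -8/5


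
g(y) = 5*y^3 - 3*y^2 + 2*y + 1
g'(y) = 15*y^2 - 6*y + 2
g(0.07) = 1.13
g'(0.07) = 1.65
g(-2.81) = -139.25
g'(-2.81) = 137.30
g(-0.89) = -6.68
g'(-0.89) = 19.22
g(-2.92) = -154.90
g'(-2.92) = 147.42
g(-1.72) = -36.76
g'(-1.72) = 56.70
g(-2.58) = -110.00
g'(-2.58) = 117.33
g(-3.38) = -233.11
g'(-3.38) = 193.65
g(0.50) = 1.88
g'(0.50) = 2.75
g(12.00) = 8233.00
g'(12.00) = 2090.00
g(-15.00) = -17579.00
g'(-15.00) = 3467.00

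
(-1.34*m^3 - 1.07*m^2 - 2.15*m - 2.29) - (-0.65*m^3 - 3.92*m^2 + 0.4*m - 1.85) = -0.69*m^3 + 2.85*m^2 - 2.55*m - 0.44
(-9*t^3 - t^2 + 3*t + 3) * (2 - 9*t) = 81*t^4 - 9*t^3 - 29*t^2 - 21*t + 6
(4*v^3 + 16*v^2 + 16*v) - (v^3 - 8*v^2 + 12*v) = 3*v^3 + 24*v^2 + 4*v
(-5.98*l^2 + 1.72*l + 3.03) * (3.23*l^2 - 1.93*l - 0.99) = -19.3154*l^4 + 17.097*l^3 + 12.3875*l^2 - 7.5507*l - 2.9997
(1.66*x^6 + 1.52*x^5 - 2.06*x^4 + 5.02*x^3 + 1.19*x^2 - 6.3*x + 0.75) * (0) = 0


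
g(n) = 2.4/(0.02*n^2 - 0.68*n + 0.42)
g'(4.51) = 0.24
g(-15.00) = 0.16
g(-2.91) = 0.93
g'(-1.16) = 1.14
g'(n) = 2.4*(0.68 - 0.04*n)/(0.02*n^2 - 0.68*n + 0.42)^2 = (1.632 - 0.096*n)/(0.02*n^2 - 0.68*n + 0.42)^2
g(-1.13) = 1.98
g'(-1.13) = 1.18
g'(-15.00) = 0.01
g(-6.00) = 0.46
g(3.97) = -1.22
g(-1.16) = 1.94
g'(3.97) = 0.32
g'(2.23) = 1.43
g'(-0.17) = 5.73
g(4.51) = -1.07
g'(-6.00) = 0.08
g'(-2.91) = 0.29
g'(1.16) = 13.01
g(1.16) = -7.02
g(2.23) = -2.41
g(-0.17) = 4.48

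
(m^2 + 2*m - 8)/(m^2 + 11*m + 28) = (m - 2)/(m + 7)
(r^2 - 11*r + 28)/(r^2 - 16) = (r - 7)/(r + 4)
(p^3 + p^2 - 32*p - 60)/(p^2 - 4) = (p^2 - p - 30)/(p - 2)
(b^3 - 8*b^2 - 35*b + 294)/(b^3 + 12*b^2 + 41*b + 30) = (b^2 - 14*b + 49)/(b^2 + 6*b + 5)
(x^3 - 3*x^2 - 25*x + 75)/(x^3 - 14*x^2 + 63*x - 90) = (x + 5)/(x - 6)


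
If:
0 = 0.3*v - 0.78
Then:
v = 2.60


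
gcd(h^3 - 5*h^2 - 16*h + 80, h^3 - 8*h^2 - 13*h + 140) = h^2 - h - 20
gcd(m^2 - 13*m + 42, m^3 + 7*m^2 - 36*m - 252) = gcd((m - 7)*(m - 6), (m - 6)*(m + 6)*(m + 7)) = m - 6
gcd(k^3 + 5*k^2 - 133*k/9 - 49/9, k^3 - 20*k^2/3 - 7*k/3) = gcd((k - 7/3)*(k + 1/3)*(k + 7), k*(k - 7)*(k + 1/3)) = k + 1/3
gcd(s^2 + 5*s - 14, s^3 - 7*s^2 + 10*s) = s - 2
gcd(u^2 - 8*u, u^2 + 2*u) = u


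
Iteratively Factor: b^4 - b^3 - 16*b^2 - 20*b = (b + 2)*(b^3 - 3*b^2 - 10*b) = b*(b + 2)*(b^2 - 3*b - 10) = b*(b + 2)^2*(b - 5)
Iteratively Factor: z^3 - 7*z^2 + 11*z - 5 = (z - 1)*(z^2 - 6*z + 5) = (z - 5)*(z - 1)*(z - 1)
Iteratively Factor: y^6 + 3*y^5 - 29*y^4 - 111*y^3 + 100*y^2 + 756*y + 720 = (y + 3)*(y^5 - 29*y^3 - 24*y^2 + 172*y + 240) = (y + 3)*(y + 4)*(y^4 - 4*y^3 - 13*y^2 + 28*y + 60) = (y - 5)*(y + 3)*(y + 4)*(y^3 + y^2 - 8*y - 12) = (y - 5)*(y + 2)*(y + 3)*(y + 4)*(y^2 - y - 6) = (y - 5)*(y + 2)^2*(y + 3)*(y + 4)*(y - 3)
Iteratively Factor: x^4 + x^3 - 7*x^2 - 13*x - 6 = (x + 1)*(x^3 - 7*x - 6) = (x + 1)^2*(x^2 - x - 6) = (x + 1)^2*(x + 2)*(x - 3)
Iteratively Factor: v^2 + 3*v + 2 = (v + 1)*(v + 2)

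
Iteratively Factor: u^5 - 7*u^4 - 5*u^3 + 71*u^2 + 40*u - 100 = (u + 2)*(u^4 - 9*u^3 + 13*u^2 + 45*u - 50) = (u - 1)*(u + 2)*(u^3 - 8*u^2 + 5*u + 50) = (u - 1)*(u + 2)^2*(u^2 - 10*u + 25) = (u - 5)*(u - 1)*(u + 2)^2*(u - 5)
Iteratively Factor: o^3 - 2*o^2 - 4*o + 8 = (o - 2)*(o^2 - 4) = (o - 2)^2*(o + 2)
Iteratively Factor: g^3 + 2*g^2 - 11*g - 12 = (g + 4)*(g^2 - 2*g - 3) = (g + 1)*(g + 4)*(g - 3)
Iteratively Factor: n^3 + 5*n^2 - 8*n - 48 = (n + 4)*(n^2 + n - 12) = (n - 3)*(n + 4)*(n + 4)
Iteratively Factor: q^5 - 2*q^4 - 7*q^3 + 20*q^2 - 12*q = (q + 3)*(q^4 - 5*q^3 + 8*q^2 - 4*q) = (q - 2)*(q + 3)*(q^3 - 3*q^2 + 2*q) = (q - 2)^2*(q + 3)*(q^2 - q) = (q - 2)^2*(q - 1)*(q + 3)*(q)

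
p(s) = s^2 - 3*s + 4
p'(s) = 2*s - 3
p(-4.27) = 35.04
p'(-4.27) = -11.54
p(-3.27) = 24.50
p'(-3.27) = -9.54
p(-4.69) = 40.07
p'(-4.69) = -12.38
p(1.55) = 1.75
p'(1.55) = 0.10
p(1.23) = 1.82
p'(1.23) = -0.54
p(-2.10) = 14.71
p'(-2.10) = -7.20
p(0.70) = 2.39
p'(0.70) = -1.60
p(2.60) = 2.96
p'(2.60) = 2.20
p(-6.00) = 58.00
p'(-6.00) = -15.00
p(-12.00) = 184.00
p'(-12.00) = -27.00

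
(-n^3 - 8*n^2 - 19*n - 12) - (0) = -n^3 - 8*n^2 - 19*n - 12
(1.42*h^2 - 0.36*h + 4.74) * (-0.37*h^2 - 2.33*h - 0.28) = -0.5254*h^4 - 3.1754*h^3 - 1.3126*h^2 - 10.9434*h - 1.3272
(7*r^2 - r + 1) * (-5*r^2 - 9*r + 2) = -35*r^4 - 58*r^3 + 18*r^2 - 11*r + 2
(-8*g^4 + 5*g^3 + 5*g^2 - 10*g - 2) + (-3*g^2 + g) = -8*g^4 + 5*g^3 + 2*g^2 - 9*g - 2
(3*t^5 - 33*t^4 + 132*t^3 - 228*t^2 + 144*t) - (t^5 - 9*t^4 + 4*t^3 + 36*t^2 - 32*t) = 2*t^5 - 24*t^4 + 128*t^3 - 264*t^2 + 176*t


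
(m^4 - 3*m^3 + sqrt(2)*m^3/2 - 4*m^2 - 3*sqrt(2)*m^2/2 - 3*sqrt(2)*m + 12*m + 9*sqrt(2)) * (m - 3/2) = m^5 - 9*m^4/2 + sqrt(2)*m^4/2 - 9*sqrt(2)*m^3/4 + m^3/2 - 3*sqrt(2)*m^2/4 + 18*m^2 - 18*m + 27*sqrt(2)*m/2 - 27*sqrt(2)/2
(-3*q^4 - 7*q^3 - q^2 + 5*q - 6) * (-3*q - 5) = 9*q^5 + 36*q^4 + 38*q^3 - 10*q^2 - 7*q + 30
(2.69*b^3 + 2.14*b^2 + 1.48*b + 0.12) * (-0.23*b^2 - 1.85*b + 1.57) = -0.6187*b^5 - 5.4687*b^4 - 0.0761000000000005*b^3 + 0.5942*b^2 + 2.1016*b + 0.1884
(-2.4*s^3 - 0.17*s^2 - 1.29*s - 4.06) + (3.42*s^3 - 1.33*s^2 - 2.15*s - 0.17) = 1.02*s^3 - 1.5*s^2 - 3.44*s - 4.23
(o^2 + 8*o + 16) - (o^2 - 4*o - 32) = 12*o + 48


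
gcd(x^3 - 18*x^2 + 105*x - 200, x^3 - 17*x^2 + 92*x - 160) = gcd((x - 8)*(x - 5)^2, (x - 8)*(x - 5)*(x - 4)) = x^2 - 13*x + 40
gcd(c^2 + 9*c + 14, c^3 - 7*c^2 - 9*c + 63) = 1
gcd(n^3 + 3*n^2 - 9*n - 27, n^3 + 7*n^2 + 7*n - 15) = n + 3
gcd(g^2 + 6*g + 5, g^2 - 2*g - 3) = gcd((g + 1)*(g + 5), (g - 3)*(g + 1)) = g + 1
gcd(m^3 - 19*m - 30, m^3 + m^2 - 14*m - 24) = m^2 + 5*m + 6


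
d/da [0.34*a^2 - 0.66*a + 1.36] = 0.68*a - 0.66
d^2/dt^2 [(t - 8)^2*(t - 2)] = 6*t - 36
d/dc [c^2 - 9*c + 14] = 2*c - 9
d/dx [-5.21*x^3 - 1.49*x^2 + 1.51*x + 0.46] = -15.63*x^2 - 2.98*x + 1.51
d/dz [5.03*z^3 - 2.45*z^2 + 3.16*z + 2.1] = 15.09*z^2 - 4.9*z + 3.16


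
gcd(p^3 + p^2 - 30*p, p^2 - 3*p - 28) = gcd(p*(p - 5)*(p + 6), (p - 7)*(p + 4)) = 1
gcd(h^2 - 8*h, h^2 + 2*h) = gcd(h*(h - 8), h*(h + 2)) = h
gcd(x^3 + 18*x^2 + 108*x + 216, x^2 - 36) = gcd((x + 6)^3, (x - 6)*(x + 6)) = x + 6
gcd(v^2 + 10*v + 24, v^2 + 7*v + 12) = v + 4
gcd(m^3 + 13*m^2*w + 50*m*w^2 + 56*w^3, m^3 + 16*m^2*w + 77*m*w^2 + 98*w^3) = m^2 + 9*m*w + 14*w^2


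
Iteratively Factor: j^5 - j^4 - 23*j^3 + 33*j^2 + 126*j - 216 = (j + 3)*(j^4 - 4*j^3 - 11*j^2 + 66*j - 72) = (j + 3)*(j + 4)*(j^3 - 8*j^2 + 21*j - 18) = (j - 2)*(j + 3)*(j + 4)*(j^2 - 6*j + 9) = (j - 3)*(j - 2)*(j + 3)*(j + 4)*(j - 3)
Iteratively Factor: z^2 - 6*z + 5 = (z - 5)*(z - 1)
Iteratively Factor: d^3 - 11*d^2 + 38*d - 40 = (d - 5)*(d^2 - 6*d + 8) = (d - 5)*(d - 4)*(d - 2)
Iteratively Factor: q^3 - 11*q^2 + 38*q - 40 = (q - 5)*(q^2 - 6*q + 8) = (q - 5)*(q - 2)*(q - 4)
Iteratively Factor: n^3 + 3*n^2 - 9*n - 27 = (n + 3)*(n^2 - 9) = (n - 3)*(n + 3)*(n + 3)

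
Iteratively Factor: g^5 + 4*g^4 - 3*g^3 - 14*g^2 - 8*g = (g + 1)*(g^4 + 3*g^3 - 6*g^2 - 8*g) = (g + 1)*(g + 4)*(g^3 - g^2 - 2*g) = g*(g + 1)*(g + 4)*(g^2 - g - 2) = g*(g - 2)*(g + 1)*(g + 4)*(g + 1)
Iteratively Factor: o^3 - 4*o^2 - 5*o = (o - 5)*(o^2 + o) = (o - 5)*(o + 1)*(o)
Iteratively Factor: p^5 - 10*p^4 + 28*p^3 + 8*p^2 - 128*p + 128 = (p - 2)*(p^4 - 8*p^3 + 12*p^2 + 32*p - 64) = (p - 2)^2*(p^3 - 6*p^2 + 32) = (p - 4)*(p - 2)^2*(p^2 - 2*p - 8) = (p - 4)^2*(p - 2)^2*(p + 2)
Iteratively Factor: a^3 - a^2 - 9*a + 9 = (a - 3)*(a^2 + 2*a - 3) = (a - 3)*(a + 3)*(a - 1)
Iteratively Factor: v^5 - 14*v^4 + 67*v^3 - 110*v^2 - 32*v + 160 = (v - 5)*(v^4 - 9*v^3 + 22*v^2 - 32) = (v - 5)*(v - 4)*(v^3 - 5*v^2 + 2*v + 8) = (v - 5)*(v - 4)*(v + 1)*(v^2 - 6*v + 8) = (v - 5)*(v - 4)^2*(v + 1)*(v - 2)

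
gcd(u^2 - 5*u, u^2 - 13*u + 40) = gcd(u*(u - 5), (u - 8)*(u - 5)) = u - 5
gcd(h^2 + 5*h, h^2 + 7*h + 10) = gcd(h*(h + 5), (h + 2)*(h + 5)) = h + 5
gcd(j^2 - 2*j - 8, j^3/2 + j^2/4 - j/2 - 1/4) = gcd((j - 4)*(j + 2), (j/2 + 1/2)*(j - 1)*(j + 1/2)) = 1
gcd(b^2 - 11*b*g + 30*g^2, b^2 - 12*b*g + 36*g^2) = b - 6*g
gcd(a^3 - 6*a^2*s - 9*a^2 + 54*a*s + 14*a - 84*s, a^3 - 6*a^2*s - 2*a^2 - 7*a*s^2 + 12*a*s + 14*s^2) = a - 2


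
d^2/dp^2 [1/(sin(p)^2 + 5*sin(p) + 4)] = (-4*sin(p)^3 - 11*sin(p)^2 + 8*sin(p) + 42)/((sin(p) + 1)^2*(sin(p) + 4)^3)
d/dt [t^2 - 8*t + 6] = 2*t - 8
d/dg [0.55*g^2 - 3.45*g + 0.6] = 1.1*g - 3.45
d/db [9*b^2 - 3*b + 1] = 18*b - 3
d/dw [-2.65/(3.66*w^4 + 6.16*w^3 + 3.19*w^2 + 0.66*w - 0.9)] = (38.796*w^3 + 48.972*w^2 + 16.907*w + 1.749)/(3.66*w^4 + 6.16*w^3 + 3.19*w^2 + 0.66*w - 0.9)^2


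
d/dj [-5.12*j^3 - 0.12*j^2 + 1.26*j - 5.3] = -15.36*j^2 - 0.24*j + 1.26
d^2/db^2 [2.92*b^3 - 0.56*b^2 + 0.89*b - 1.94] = 17.52*b - 1.12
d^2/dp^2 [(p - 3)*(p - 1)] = 2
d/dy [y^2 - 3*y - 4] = 2*y - 3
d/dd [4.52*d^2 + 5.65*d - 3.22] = 9.04*d + 5.65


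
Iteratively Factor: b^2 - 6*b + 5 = (b - 1)*(b - 5)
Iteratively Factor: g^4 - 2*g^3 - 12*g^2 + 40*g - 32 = (g - 2)*(g^3 - 12*g + 16) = (g - 2)*(g + 4)*(g^2 - 4*g + 4) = (g - 2)^2*(g + 4)*(g - 2)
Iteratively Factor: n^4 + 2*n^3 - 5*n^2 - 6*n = (n)*(n^3 + 2*n^2 - 5*n - 6) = n*(n - 2)*(n^2 + 4*n + 3) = n*(n - 2)*(n + 1)*(n + 3)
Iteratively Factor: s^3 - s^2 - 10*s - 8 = (s + 2)*(s^2 - 3*s - 4) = (s - 4)*(s + 2)*(s + 1)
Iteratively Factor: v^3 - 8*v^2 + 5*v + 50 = (v + 2)*(v^2 - 10*v + 25) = (v - 5)*(v + 2)*(v - 5)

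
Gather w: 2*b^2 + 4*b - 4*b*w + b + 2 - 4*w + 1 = 2*b^2 + 5*b + w*(-4*b - 4) + 3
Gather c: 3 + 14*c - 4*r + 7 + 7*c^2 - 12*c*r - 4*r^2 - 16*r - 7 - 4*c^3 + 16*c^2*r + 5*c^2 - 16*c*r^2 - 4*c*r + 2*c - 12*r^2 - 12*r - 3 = -4*c^3 + c^2*(16*r + 12) + c*(-16*r^2 - 16*r + 16) - 16*r^2 - 32*r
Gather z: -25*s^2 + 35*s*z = -25*s^2 + 35*s*z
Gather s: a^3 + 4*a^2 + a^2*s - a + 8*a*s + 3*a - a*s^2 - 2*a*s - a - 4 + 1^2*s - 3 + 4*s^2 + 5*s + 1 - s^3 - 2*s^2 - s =a^3 + 4*a^2 + a - s^3 + s^2*(2 - a) + s*(a^2 + 6*a + 5) - 6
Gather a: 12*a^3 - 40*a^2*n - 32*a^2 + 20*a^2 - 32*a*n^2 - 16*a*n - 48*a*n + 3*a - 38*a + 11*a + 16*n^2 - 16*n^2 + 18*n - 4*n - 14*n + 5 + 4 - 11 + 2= 12*a^3 + a^2*(-40*n - 12) + a*(-32*n^2 - 64*n - 24)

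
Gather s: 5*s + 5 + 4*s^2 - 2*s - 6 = 4*s^2 + 3*s - 1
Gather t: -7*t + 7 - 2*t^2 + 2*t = -2*t^2 - 5*t + 7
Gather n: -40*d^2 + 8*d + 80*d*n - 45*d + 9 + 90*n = -40*d^2 - 37*d + n*(80*d + 90) + 9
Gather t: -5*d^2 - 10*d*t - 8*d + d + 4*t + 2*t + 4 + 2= -5*d^2 - 7*d + t*(6 - 10*d) + 6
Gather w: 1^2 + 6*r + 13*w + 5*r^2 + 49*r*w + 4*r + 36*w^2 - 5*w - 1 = 5*r^2 + 10*r + 36*w^2 + w*(49*r + 8)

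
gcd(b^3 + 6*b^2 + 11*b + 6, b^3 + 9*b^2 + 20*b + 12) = b^2 + 3*b + 2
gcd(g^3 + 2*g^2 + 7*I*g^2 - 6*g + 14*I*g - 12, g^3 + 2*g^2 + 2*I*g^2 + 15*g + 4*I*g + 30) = g + 2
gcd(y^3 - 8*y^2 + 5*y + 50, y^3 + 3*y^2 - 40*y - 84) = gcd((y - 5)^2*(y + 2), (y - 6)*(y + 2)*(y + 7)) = y + 2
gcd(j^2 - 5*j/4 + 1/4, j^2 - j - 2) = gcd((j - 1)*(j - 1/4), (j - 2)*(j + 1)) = 1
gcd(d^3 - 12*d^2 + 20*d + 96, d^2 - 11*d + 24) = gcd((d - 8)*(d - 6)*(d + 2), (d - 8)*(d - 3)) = d - 8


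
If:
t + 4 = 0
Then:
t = -4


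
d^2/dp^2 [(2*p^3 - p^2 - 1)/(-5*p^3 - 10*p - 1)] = 2*(25*p^6 + 300*p^5 + 60*p^4 - 235*p^3 + 90*p^2 - 21*p + 101)/(125*p^9 + 750*p^7 + 75*p^6 + 1500*p^5 + 300*p^4 + 1015*p^3 + 300*p^2 + 30*p + 1)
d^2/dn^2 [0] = 0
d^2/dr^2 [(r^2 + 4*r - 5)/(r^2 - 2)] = 2*(4*r^3 - 9*r^2 + 24*r - 6)/(r^6 - 6*r^4 + 12*r^2 - 8)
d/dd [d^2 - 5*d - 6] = 2*d - 5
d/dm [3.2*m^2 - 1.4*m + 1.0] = 6.4*m - 1.4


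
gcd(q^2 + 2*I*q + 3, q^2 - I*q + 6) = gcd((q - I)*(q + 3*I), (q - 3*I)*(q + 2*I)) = 1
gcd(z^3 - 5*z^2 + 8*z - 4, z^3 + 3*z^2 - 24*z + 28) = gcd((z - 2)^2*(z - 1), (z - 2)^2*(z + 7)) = z^2 - 4*z + 4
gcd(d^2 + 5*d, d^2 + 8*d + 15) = d + 5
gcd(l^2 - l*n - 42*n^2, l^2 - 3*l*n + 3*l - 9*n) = 1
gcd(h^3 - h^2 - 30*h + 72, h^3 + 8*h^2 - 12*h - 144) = h^2 + 2*h - 24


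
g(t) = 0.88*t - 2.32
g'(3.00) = 0.88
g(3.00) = 0.32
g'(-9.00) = 0.88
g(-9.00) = -10.24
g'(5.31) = 0.88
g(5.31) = 2.35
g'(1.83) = 0.88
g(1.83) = -0.71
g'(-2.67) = 0.88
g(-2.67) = -4.67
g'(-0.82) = 0.88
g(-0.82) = -3.04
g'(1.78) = 0.88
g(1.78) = -0.75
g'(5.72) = 0.88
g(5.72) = 2.71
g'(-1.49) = 0.88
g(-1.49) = -3.63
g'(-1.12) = 0.88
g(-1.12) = -3.31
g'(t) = 0.880000000000000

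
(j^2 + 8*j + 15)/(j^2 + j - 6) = (j + 5)/(j - 2)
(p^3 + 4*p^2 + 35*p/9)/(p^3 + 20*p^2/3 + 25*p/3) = (p + 7/3)/(p + 5)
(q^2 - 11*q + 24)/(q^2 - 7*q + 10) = (q^2 - 11*q + 24)/(q^2 - 7*q + 10)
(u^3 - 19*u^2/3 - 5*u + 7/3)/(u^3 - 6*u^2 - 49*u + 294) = (u^2 + 2*u/3 - 1/3)/(u^2 + u - 42)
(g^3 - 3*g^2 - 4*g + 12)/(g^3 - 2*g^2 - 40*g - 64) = (g^2 - 5*g + 6)/(g^2 - 4*g - 32)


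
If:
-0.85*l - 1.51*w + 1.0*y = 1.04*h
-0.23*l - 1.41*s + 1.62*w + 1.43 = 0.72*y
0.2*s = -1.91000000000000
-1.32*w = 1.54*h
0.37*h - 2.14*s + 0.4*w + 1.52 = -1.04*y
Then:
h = 16.45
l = -9.08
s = -9.55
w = -19.19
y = -19.58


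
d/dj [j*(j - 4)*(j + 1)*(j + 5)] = 4*j^3 + 6*j^2 - 38*j - 20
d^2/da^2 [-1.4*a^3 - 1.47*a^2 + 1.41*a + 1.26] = -8.4*a - 2.94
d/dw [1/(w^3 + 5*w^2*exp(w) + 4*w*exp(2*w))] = (-5*w^2*exp(w) - 3*w^2 - 8*w*exp(2*w) - 10*w*exp(w) - 4*exp(2*w))/(w^2*(w^2 + 5*w*exp(w) + 4*exp(2*w))^2)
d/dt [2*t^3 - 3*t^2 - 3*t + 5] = 6*t^2 - 6*t - 3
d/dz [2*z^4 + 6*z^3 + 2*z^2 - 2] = 2*z*(4*z^2 + 9*z + 2)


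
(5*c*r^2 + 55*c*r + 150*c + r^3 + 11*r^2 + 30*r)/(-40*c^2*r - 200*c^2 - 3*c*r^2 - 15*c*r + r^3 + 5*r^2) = (r + 6)/(-8*c + r)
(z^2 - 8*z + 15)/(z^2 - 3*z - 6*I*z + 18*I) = (z - 5)/(z - 6*I)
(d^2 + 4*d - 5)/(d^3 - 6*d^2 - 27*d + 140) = (d - 1)/(d^2 - 11*d + 28)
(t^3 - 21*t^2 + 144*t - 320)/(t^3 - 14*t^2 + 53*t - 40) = (t - 8)/(t - 1)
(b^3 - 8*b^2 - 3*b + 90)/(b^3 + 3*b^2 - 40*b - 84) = (b^2 - 2*b - 15)/(b^2 + 9*b + 14)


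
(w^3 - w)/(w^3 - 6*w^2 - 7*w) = (w - 1)/(w - 7)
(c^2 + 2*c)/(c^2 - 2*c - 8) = c/(c - 4)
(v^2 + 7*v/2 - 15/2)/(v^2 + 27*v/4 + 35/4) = 2*(2*v - 3)/(4*v + 7)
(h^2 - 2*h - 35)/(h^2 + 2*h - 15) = (h - 7)/(h - 3)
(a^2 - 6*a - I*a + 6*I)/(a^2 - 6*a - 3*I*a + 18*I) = (a - I)/(a - 3*I)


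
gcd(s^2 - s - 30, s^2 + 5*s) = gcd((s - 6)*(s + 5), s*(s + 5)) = s + 5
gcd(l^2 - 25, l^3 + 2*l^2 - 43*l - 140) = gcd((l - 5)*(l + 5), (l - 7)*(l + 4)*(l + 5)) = l + 5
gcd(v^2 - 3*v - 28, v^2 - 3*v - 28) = v^2 - 3*v - 28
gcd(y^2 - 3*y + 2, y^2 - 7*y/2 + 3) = y - 2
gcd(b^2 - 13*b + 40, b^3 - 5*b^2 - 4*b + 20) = b - 5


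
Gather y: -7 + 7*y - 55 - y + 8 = 6*y - 54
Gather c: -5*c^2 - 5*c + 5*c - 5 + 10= 5 - 5*c^2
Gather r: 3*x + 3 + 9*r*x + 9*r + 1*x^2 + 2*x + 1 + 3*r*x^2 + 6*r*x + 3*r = r*(3*x^2 + 15*x + 12) + x^2 + 5*x + 4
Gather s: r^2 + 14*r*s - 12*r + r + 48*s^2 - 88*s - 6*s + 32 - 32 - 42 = r^2 - 11*r + 48*s^2 + s*(14*r - 94) - 42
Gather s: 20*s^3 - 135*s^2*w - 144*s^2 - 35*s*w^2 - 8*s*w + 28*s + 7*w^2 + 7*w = 20*s^3 + s^2*(-135*w - 144) + s*(-35*w^2 - 8*w + 28) + 7*w^2 + 7*w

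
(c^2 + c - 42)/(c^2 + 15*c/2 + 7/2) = 2*(c - 6)/(2*c + 1)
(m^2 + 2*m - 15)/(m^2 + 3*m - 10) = (m - 3)/(m - 2)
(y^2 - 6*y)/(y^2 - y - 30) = y/(y + 5)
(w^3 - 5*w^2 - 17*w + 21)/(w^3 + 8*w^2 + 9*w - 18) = (w - 7)/(w + 6)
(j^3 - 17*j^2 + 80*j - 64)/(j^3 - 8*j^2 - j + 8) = (j - 8)/(j + 1)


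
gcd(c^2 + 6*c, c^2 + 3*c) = c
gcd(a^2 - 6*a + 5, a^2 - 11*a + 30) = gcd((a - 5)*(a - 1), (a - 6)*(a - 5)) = a - 5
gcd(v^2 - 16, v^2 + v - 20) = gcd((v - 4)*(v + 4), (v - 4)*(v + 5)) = v - 4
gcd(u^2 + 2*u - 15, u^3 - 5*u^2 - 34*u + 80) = u + 5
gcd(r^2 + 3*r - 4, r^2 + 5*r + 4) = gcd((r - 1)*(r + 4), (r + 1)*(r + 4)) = r + 4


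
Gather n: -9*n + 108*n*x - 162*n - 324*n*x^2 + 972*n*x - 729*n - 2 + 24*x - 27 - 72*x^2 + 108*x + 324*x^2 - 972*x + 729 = n*(-324*x^2 + 1080*x - 900) + 252*x^2 - 840*x + 700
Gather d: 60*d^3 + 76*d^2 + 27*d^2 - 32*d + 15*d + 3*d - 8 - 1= 60*d^3 + 103*d^2 - 14*d - 9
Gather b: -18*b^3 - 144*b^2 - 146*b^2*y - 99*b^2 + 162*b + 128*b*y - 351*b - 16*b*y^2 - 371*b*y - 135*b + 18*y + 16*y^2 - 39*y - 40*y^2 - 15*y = -18*b^3 + b^2*(-146*y - 243) + b*(-16*y^2 - 243*y - 324) - 24*y^2 - 36*y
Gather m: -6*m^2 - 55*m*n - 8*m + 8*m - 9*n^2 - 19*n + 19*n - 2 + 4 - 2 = -6*m^2 - 55*m*n - 9*n^2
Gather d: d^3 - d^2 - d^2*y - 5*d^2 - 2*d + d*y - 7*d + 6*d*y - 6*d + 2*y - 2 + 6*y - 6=d^3 + d^2*(-y - 6) + d*(7*y - 15) + 8*y - 8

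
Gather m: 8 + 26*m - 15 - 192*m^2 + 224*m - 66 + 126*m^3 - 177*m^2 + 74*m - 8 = 126*m^3 - 369*m^2 + 324*m - 81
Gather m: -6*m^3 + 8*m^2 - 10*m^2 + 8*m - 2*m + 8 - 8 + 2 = -6*m^3 - 2*m^2 + 6*m + 2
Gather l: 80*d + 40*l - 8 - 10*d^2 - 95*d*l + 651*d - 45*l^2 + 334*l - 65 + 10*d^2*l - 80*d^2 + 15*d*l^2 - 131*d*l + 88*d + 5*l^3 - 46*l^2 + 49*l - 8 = -90*d^2 + 819*d + 5*l^3 + l^2*(15*d - 91) + l*(10*d^2 - 226*d + 423) - 81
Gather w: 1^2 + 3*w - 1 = 3*w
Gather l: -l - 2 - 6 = -l - 8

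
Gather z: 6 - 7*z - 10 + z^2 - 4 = z^2 - 7*z - 8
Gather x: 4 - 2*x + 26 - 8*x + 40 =70 - 10*x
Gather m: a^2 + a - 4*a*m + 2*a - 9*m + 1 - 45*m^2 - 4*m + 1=a^2 + 3*a - 45*m^2 + m*(-4*a - 13) + 2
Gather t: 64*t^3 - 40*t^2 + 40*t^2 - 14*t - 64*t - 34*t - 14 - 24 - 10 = 64*t^3 - 112*t - 48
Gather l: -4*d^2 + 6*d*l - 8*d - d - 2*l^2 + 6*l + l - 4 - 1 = -4*d^2 - 9*d - 2*l^2 + l*(6*d + 7) - 5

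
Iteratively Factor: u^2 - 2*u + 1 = (u - 1)*(u - 1)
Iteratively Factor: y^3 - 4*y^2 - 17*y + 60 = (y - 3)*(y^2 - y - 20) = (y - 5)*(y - 3)*(y + 4)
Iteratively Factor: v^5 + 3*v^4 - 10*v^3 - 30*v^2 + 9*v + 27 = (v + 3)*(v^4 - 10*v^2 + 9) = (v + 1)*(v + 3)*(v^3 - v^2 - 9*v + 9) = (v + 1)*(v + 3)^2*(v^2 - 4*v + 3) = (v - 1)*(v + 1)*(v + 3)^2*(v - 3)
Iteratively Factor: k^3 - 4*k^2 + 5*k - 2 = (k - 2)*(k^2 - 2*k + 1) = (k - 2)*(k - 1)*(k - 1)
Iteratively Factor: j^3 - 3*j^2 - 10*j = (j)*(j^2 - 3*j - 10) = j*(j - 5)*(j + 2)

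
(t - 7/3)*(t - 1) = t^2 - 10*t/3 + 7/3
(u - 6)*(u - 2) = u^2 - 8*u + 12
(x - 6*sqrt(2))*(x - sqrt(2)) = x^2 - 7*sqrt(2)*x + 12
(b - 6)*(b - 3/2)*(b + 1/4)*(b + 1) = b^4 - 25*b^3/4 - b^2/8 + 75*b/8 + 9/4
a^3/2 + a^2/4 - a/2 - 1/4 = (a/2 + 1/2)*(a - 1)*(a + 1/2)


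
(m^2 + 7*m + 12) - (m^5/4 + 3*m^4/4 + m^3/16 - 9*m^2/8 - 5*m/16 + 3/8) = -m^5/4 - 3*m^4/4 - m^3/16 + 17*m^2/8 + 117*m/16 + 93/8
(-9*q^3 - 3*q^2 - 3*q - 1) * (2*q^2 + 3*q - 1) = -18*q^5 - 33*q^4 - 6*q^3 - 8*q^2 + 1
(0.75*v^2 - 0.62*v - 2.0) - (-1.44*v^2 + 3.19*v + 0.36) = 2.19*v^2 - 3.81*v - 2.36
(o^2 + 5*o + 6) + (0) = o^2 + 5*o + 6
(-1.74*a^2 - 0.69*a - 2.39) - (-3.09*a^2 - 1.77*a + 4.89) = 1.35*a^2 + 1.08*a - 7.28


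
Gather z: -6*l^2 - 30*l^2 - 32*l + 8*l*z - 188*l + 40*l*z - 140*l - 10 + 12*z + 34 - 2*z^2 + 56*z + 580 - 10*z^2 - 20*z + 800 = -36*l^2 - 360*l - 12*z^2 + z*(48*l + 48) + 1404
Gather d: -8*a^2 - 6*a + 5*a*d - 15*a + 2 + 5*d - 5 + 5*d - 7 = -8*a^2 - 21*a + d*(5*a + 10) - 10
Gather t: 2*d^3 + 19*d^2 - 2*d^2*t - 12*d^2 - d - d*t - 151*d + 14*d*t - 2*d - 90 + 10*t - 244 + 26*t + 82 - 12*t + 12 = 2*d^3 + 7*d^2 - 154*d + t*(-2*d^2 + 13*d + 24) - 240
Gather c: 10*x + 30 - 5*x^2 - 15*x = -5*x^2 - 5*x + 30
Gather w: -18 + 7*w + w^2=w^2 + 7*w - 18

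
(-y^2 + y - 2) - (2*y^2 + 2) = -3*y^2 + y - 4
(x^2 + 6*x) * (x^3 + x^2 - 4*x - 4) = x^5 + 7*x^4 + 2*x^3 - 28*x^2 - 24*x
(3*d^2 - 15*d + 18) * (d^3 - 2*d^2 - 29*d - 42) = 3*d^5 - 21*d^4 - 39*d^3 + 273*d^2 + 108*d - 756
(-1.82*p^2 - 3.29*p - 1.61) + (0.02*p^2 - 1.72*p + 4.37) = -1.8*p^2 - 5.01*p + 2.76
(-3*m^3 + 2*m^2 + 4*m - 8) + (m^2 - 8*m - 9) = -3*m^3 + 3*m^2 - 4*m - 17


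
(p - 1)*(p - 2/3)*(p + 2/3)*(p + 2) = p^4 + p^3 - 22*p^2/9 - 4*p/9 + 8/9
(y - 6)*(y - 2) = y^2 - 8*y + 12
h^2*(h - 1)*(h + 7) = h^4 + 6*h^3 - 7*h^2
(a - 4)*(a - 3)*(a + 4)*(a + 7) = a^4 + 4*a^3 - 37*a^2 - 64*a + 336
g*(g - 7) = g^2 - 7*g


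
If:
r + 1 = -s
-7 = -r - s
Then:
No Solution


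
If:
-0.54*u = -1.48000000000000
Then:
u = 2.74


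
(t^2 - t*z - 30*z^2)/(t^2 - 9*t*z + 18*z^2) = (-t - 5*z)/(-t + 3*z)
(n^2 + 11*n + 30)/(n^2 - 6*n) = (n^2 + 11*n + 30)/(n*(n - 6))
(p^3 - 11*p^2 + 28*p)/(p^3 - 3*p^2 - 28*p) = (p - 4)/(p + 4)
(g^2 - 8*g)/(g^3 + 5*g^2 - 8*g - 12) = g*(g - 8)/(g^3 + 5*g^2 - 8*g - 12)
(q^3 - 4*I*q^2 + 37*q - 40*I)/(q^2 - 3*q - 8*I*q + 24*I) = (q^2 + 4*I*q + 5)/(q - 3)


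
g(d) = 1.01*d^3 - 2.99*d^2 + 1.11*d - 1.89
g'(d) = 3.03*d^2 - 5.98*d + 1.11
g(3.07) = 2.56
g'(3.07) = 11.31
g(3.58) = 10.10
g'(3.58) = 18.54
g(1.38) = -3.40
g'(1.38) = -1.37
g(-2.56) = -41.27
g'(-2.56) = 36.28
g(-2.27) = -31.63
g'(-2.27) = 30.30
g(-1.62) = -15.83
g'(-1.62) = 18.75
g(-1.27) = -10.19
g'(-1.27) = 13.59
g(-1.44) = -12.70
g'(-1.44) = 16.00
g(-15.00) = -4100.04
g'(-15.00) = 772.56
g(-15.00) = -4100.04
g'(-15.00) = 772.56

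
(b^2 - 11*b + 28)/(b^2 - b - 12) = (b - 7)/(b + 3)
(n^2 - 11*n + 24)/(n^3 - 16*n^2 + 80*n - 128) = (n - 3)/(n^2 - 8*n + 16)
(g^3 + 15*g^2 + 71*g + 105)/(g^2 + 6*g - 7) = (g^2 + 8*g + 15)/(g - 1)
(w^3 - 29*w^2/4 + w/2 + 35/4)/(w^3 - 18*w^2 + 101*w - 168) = (4*w^2 - w - 5)/(4*(w^2 - 11*w + 24))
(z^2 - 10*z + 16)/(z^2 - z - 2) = (z - 8)/(z + 1)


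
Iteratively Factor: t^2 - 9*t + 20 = (t - 5)*(t - 4)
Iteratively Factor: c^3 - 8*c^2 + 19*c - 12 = (c - 1)*(c^2 - 7*c + 12) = (c - 4)*(c - 1)*(c - 3)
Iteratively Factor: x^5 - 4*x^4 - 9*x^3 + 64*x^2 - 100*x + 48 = (x + 4)*(x^4 - 8*x^3 + 23*x^2 - 28*x + 12) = (x - 1)*(x + 4)*(x^3 - 7*x^2 + 16*x - 12) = (x - 2)*(x - 1)*(x + 4)*(x^2 - 5*x + 6) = (x - 2)^2*(x - 1)*(x + 4)*(x - 3)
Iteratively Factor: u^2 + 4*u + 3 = (u + 3)*(u + 1)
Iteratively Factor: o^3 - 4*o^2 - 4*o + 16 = (o - 4)*(o^2 - 4) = (o - 4)*(o - 2)*(o + 2)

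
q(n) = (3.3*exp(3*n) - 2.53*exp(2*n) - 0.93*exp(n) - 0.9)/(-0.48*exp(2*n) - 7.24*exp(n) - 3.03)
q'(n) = (0.96*exp(2*n) + 7.24*exp(n))*(3.3*exp(3*n) - 2.53*exp(2*n) - 0.93*exp(n) - 0.9)/(-0.48*exp(2*n) - 7.24*exp(n) - 3.03)^2 + (9.9*exp(3*n) - 5.06*exp(2*n) - 0.93*exp(n))/(-0.48*exp(2*n) - 7.24*exp(n) - 3.03)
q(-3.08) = 0.28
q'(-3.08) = -0.01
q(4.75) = -697.95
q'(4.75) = -783.75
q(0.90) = -1.29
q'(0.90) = -3.54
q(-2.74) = 0.28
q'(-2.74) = -0.01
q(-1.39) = 0.25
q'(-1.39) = -0.02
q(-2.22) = 0.27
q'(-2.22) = -0.02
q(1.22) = -2.88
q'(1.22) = -6.69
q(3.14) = -92.20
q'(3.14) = -132.94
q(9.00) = -55599.93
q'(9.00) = -55708.51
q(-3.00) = 0.28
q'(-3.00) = -0.01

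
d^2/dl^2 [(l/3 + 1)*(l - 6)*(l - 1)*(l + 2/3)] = 4*l^2 - 20*l/3 - 106/9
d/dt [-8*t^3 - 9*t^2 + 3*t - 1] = -24*t^2 - 18*t + 3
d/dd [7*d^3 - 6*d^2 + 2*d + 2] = 21*d^2 - 12*d + 2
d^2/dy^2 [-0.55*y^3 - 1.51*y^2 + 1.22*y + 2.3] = -3.3*y - 3.02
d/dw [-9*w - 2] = -9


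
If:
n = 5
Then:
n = 5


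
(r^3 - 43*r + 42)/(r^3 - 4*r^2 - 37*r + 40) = (r^2 + r - 42)/(r^2 - 3*r - 40)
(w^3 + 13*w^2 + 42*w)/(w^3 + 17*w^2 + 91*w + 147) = w*(w + 6)/(w^2 + 10*w + 21)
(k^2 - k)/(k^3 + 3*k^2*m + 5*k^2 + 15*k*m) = (k - 1)/(k^2 + 3*k*m + 5*k + 15*m)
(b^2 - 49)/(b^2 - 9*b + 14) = (b + 7)/(b - 2)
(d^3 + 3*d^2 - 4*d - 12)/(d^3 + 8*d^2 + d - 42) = (d + 2)/(d + 7)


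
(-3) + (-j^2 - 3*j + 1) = -j^2 - 3*j - 2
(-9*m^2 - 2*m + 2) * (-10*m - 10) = 90*m^3 + 110*m^2 - 20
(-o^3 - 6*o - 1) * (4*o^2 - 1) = -4*o^5 - 23*o^3 - 4*o^2 + 6*o + 1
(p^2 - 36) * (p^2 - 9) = p^4 - 45*p^2 + 324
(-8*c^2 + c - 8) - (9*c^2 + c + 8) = -17*c^2 - 16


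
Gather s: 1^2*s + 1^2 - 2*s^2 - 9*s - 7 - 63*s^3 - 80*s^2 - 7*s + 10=-63*s^3 - 82*s^2 - 15*s + 4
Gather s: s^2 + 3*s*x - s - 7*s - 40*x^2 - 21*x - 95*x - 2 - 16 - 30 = s^2 + s*(3*x - 8) - 40*x^2 - 116*x - 48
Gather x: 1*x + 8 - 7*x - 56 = -6*x - 48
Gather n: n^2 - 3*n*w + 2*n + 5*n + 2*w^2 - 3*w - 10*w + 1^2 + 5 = n^2 + n*(7 - 3*w) + 2*w^2 - 13*w + 6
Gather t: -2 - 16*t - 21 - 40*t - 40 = -56*t - 63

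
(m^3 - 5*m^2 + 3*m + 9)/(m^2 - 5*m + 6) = (m^2 - 2*m - 3)/(m - 2)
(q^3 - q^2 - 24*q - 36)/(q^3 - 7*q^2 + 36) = (q + 3)/(q - 3)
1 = 1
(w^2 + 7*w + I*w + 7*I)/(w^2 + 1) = (w + 7)/(w - I)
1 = 1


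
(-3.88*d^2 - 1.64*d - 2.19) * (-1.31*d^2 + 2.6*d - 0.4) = 5.0828*d^4 - 7.9396*d^3 + 0.1569*d^2 - 5.038*d + 0.876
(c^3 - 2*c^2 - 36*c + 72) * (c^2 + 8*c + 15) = c^5 + 6*c^4 - 37*c^3 - 246*c^2 + 36*c + 1080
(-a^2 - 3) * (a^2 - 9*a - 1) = -a^4 + 9*a^3 - 2*a^2 + 27*a + 3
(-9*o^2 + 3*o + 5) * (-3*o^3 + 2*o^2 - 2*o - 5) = 27*o^5 - 27*o^4 + 9*o^3 + 49*o^2 - 25*o - 25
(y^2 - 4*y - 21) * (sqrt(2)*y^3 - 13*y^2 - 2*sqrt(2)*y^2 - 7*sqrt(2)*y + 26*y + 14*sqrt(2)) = sqrt(2)*y^5 - 13*y^4 - 6*sqrt(2)*y^4 - 20*sqrt(2)*y^3 + 78*y^3 + 84*sqrt(2)*y^2 + 169*y^2 - 546*y + 91*sqrt(2)*y - 294*sqrt(2)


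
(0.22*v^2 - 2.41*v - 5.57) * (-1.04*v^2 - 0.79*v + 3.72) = -0.2288*v^4 + 2.3326*v^3 + 8.5151*v^2 - 4.5649*v - 20.7204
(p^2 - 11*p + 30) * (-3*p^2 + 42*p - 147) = -3*p^4 + 75*p^3 - 699*p^2 + 2877*p - 4410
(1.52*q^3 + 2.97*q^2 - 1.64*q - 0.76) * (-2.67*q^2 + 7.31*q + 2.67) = -4.0584*q^5 + 3.1813*q^4 + 30.1479*q^3 - 2.0293*q^2 - 9.9344*q - 2.0292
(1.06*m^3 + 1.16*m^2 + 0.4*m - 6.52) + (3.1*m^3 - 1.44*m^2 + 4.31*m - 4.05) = 4.16*m^3 - 0.28*m^2 + 4.71*m - 10.57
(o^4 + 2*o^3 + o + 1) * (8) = 8*o^4 + 16*o^3 + 8*o + 8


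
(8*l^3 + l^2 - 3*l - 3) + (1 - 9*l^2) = 8*l^3 - 8*l^2 - 3*l - 2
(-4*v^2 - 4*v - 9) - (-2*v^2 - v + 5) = -2*v^2 - 3*v - 14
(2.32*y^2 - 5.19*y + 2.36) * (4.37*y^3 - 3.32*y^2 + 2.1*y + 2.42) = 10.1384*y^5 - 30.3827*y^4 + 32.416*y^3 - 13.1198*y^2 - 7.6038*y + 5.7112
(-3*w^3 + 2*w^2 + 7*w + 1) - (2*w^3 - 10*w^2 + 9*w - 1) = -5*w^3 + 12*w^2 - 2*w + 2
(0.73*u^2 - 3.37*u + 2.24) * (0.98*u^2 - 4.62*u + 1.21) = 0.7154*u^4 - 6.6752*u^3 + 18.6479*u^2 - 14.4265*u + 2.7104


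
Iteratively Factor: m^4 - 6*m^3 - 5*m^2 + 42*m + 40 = (m - 4)*(m^3 - 2*m^2 - 13*m - 10) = (m - 4)*(m + 2)*(m^2 - 4*m - 5) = (m - 4)*(m + 1)*(m + 2)*(m - 5)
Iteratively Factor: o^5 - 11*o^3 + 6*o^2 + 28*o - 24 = (o - 2)*(o^4 + 2*o^3 - 7*o^2 - 8*o + 12) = (o - 2)*(o + 2)*(o^3 - 7*o + 6) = (o - 2)*(o + 2)*(o + 3)*(o^2 - 3*o + 2) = (o - 2)*(o - 1)*(o + 2)*(o + 3)*(o - 2)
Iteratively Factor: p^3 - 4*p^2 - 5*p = (p + 1)*(p^2 - 5*p) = p*(p + 1)*(p - 5)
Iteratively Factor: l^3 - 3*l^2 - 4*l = (l + 1)*(l^2 - 4*l) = (l - 4)*(l + 1)*(l)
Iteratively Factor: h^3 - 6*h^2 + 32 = (h - 4)*(h^2 - 2*h - 8) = (h - 4)*(h + 2)*(h - 4)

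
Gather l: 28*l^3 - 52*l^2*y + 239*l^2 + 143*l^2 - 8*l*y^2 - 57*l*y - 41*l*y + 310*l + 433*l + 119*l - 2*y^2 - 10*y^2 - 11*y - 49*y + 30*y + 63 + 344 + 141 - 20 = 28*l^3 + l^2*(382 - 52*y) + l*(-8*y^2 - 98*y + 862) - 12*y^2 - 30*y + 528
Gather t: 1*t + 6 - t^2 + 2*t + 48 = -t^2 + 3*t + 54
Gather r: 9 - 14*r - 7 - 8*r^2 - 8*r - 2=-8*r^2 - 22*r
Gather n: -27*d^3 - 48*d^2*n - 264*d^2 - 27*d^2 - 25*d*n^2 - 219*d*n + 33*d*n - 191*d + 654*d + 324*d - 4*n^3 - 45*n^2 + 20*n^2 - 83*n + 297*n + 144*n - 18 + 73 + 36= -27*d^3 - 291*d^2 + 787*d - 4*n^3 + n^2*(-25*d - 25) + n*(-48*d^2 - 186*d + 358) + 91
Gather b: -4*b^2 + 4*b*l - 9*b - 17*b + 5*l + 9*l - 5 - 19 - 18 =-4*b^2 + b*(4*l - 26) + 14*l - 42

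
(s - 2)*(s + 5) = s^2 + 3*s - 10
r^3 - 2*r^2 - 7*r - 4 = (r - 4)*(r + 1)^2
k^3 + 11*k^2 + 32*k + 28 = (k + 2)^2*(k + 7)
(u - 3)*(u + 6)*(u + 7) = u^3 + 10*u^2 + 3*u - 126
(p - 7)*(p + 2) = p^2 - 5*p - 14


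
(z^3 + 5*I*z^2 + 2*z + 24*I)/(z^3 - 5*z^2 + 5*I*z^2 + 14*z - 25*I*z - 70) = (z^2 + 7*I*z - 12)/(z^2 + z*(-5 + 7*I) - 35*I)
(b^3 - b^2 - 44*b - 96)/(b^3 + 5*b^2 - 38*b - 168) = (b^2 - 5*b - 24)/(b^2 + b - 42)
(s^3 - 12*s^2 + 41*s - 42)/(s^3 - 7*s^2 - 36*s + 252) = (s^2 - 5*s + 6)/(s^2 - 36)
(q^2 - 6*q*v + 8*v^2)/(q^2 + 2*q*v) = (q^2 - 6*q*v + 8*v^2)/(q*(q + 2*v))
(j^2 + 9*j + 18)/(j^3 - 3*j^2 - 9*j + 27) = (j + 6)/(j^2 - 6*j + 9)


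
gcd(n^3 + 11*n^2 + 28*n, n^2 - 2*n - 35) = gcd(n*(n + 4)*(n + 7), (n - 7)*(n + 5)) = 1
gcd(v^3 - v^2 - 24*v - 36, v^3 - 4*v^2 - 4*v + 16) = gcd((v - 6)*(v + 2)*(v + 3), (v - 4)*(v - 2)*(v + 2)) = v + 2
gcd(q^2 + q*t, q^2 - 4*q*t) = q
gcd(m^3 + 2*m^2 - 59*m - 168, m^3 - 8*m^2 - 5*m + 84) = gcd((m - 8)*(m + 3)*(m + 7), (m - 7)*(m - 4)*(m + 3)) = m + 3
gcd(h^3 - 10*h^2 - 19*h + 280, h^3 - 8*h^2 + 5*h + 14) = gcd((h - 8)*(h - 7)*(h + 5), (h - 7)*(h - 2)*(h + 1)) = h - 7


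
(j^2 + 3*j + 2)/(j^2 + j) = (j + 2)/j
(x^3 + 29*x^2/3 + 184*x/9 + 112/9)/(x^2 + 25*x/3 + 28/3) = x + 4/3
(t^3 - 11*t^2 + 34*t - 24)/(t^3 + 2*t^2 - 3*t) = (t^2 - 10*t + 24)/(t*(t + 3))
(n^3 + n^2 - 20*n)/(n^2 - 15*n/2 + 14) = 2*n*(n + 5)/(2*n - 7)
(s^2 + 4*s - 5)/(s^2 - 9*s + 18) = (s^2 + 4*s - 5)/(s^2 - 9*s + 18)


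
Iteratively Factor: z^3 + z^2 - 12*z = (z - 3)*(z^2 + 4*z) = z*(z - 3)*(z + 4)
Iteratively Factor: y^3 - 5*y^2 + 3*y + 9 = (y + 1)*(y^2 - 6*y + 9) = (y - 3)*(y + 1)*(y - 3)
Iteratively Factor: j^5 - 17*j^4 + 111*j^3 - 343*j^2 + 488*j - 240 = (j - 4)*(j^4 - 13*j^3 + 59*j^2 - 107*j + 60) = (j - 4)*(j - 3)*(j^3 - 10*j^2 + 29*j - 20) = (j - 4)^2*(j - 3)*(j^2 - 6*j + 5) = (j - 5)*(j - 4)^2*(j - 3)*(j - 1)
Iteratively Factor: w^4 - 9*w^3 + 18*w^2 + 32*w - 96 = (w - 4)*(w^3 - 5*w^2 - 2*w + 24) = (w - 4)*(w + 2)*(w^2 - 7*w + 12) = (w - 4)^2*(w + 2)*(w - 3)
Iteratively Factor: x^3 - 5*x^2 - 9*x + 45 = (x + 3)*(x^2 - 8*x + 15) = (x - 5)*(x + 3)*(x - 3)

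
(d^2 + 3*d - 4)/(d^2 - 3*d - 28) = (d - 1)/(d - 7)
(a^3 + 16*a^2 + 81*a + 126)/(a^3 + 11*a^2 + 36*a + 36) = (a + 7)/(a + 2)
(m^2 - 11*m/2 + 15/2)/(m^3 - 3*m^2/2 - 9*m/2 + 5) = (m - 3)/(m^2 + m - 2)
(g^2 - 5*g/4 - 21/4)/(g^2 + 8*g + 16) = (4*g^2 - 5*g - 21)/(4*(g^2 + 8*g + 16))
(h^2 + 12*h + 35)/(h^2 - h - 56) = (h + 5)/(h - 8)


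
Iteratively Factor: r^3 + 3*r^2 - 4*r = (r + 4)*(r^2 - r) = (r - 1)*(r + 4)*(r)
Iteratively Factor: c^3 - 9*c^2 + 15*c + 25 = (c - 5)*(c^2 - 4*c - 5) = (c - 5)*(c + 1)*(c - 5)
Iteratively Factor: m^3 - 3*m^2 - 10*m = (m)*(m^2 - 3*m - 10) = m*(m + 2)*(m - 5)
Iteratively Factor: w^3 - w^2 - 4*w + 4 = (w - 2)*(w^2 + w - 2) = (w - 2)*(w - 1)*(w + 2)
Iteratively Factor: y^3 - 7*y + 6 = (y + 3)*(y^2 - 3*y + 2) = (y - 1)*(y + 3)*(y - 2)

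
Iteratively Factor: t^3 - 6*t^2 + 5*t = (t - 5)*(t^2 - t) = t*(t - 5)*(t - 1)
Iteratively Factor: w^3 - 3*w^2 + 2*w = (w - 2)*(w^2 - w) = (w - 2)*(w - 1)*(w)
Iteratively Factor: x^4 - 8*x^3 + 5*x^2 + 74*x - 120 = (x + 3)*(x^3 - 11*x^2 + 38*x - 40) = (x - 2)*(x + 3)*(x^2 - 9*x + 20) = (x - 5)*(x - 2)*(x + 3)*(x - 4)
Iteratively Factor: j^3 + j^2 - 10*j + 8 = (j - 2)*(j^2 + 3*j - 4) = (j - 2)*(j - 1)*(j + 4)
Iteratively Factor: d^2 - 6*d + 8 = (d - 4)*(d - 2)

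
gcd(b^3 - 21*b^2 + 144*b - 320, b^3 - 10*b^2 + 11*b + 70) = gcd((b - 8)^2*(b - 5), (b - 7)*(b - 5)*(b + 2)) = b - 5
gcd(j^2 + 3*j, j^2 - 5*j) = j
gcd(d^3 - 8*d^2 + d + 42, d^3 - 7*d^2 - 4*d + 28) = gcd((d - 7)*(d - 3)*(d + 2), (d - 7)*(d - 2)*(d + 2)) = d^2 - 5*d - 14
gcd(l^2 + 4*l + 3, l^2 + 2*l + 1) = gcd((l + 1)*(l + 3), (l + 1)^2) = l + 1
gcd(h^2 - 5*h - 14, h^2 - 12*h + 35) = h - 7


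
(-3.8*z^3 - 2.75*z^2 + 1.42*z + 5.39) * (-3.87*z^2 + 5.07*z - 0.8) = 14.706*z^5 - 8.6235*z^4 - 16.3979*z^3 - 11.4599*z^2 + 26.1913*z - 4.312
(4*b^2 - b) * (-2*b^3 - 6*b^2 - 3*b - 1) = -8*b^5 - 22*b^4 - 6*b^3 - b^2 + b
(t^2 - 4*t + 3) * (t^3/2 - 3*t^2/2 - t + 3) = t^5/2 - 7*t^4/2 + 13*t^3/2 + 5*t^2/2 - 15*t + 9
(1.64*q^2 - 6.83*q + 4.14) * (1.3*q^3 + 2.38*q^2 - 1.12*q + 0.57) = 2.132*q^5 - 4.9758*q^4 - 12.7102*q^3 + 18.4376*q^2 - 8.5299*q + 2.3598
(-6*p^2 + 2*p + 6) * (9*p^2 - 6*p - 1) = -54*p^4 + 54*p^3 + 48*p^2 - 38*p - 6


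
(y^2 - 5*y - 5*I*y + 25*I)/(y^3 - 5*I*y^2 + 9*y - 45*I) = (y - 5)/(y^2 + 9)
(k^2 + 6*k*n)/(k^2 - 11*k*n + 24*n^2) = k*(k + 6*n)/(k^2 - 11*k*n + 24*n^2)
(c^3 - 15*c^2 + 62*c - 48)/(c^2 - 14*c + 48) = c - 1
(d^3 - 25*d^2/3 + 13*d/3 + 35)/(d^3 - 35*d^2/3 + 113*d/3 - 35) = (3*d + 5)/(3*d - 5)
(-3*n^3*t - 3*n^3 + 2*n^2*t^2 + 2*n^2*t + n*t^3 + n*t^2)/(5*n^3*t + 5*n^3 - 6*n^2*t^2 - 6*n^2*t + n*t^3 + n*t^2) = (3*n + t)/(-5*n + t)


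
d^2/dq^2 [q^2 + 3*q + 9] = 2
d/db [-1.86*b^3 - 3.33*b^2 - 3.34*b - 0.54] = -5.58*b^2 - 6.66*b - 3.34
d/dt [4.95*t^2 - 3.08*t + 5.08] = 9.9*t - 3.08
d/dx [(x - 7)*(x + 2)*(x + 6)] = 3*x^2 + 2*x - 44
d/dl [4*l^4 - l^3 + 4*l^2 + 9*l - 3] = 16*l^3 - 3*l^2 + 8*l + 9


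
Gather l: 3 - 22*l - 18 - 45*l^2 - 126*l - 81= -45*l^2 - 148*l - 96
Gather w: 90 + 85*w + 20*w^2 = 20*w^2 + 85*w + 90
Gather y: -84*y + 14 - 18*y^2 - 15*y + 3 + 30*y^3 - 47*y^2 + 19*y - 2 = 30*y^3 - 65*y^2 - 80*y + 15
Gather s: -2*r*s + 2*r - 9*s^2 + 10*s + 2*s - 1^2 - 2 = 2*r - 9*s^2 + s*(12 - 2*r) - 3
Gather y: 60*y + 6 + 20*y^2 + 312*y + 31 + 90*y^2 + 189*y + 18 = 110*y^2 + 561*y + 55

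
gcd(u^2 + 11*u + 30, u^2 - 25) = u + 5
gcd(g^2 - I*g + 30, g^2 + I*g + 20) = g + 5*I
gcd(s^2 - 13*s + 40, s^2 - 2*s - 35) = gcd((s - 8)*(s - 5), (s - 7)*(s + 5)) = 1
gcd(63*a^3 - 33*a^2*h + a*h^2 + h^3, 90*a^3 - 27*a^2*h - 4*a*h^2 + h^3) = 3*a - h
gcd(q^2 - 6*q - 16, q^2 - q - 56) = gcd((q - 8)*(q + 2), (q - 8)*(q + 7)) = q - 8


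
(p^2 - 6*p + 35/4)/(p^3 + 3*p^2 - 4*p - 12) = (p^2 - 6*p + 35/4)/(p^3 + 3*p^2 - 4*p - 12)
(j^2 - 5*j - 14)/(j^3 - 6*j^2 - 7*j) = (j + 2)/(j*(j + 1))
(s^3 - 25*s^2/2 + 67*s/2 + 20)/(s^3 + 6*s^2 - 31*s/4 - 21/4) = 2*(s^2 - 13*s + 40)/(2*s^2 + 11*s - 21)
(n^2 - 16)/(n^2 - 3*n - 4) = (n + 4)/(n + 1)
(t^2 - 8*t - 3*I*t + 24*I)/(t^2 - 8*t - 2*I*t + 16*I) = (t - 3*I)/(t - 2*I)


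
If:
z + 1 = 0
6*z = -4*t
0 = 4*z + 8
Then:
No Solution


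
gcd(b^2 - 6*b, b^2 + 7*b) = b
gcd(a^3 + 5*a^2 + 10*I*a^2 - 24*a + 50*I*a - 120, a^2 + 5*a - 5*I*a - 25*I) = a + 5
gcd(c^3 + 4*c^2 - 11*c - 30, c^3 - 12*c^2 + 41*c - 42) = c - 3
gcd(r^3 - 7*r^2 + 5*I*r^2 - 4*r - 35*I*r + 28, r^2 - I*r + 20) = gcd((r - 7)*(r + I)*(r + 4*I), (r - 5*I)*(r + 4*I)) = r + 4*I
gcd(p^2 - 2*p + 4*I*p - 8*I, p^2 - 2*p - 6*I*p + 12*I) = p - 2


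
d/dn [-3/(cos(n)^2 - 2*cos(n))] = 6*(sin(n)/cos(n)^2 - tan(n))/(cos(n) - 2)^2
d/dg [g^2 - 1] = 2*g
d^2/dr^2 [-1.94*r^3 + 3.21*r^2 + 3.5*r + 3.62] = 6.42 - 11.64*r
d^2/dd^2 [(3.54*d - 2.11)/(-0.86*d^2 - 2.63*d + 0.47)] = (-(1.72*d + 2.63)*(3.44*d + 5.26)*(3.54*d - 2.11) + (18.2664*d + 14.9912)*(0.86*d^2 + 2.63*d - 0.47))/(0.86*d^2 + 2.63*d - 0.47)^3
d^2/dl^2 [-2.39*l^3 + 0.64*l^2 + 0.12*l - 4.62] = 1.28 - 14.34*l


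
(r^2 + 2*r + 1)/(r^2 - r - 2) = (r + 1)/(r - 2)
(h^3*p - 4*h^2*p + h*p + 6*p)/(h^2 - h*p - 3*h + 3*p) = p*(-h^2 + h + 2)/(-h + p)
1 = 1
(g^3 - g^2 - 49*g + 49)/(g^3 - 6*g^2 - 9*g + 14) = (g + 7)/(g + 2)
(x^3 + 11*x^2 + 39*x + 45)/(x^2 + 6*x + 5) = (x^2 + 6*x + 9)/(x + 1)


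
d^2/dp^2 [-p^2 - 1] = -2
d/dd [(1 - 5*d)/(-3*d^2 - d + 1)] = (15*d^2 + 5*d - (5*d - 1)*(6*d + 1) - 5)/(3*d^2 + d - 1)^2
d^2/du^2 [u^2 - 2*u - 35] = 2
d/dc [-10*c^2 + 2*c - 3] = 2 - 20*c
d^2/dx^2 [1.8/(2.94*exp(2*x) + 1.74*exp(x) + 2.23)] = (1.8*(5.88*exp(x) + 1.74)*(11.76*exp(x) + 3.48)*exp(x) - (21.168*exp(x) + 3.132)*(2.94*exp(2*x) + 1.74*exp(x) + 2.23))*exp(x)/(2.94*exp(2*x) + 1.74*exp(x) + 2.23)^3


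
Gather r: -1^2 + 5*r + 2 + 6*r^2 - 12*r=6*r^2 - 7*r + 1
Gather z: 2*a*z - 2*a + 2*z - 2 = -2*a + z*(2*a + 2) - 2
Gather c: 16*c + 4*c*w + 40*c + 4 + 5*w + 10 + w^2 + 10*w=c*(4*w + 56) + w^2 + 15*w + 14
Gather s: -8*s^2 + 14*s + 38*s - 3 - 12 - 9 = -8*s^2 + 52*s - 24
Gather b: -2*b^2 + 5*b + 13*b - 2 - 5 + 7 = -2*b^2 + 18*b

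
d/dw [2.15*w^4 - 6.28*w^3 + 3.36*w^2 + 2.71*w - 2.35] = 8.6*w^3 - 18.84*w^2 + 6.72*w + 2.71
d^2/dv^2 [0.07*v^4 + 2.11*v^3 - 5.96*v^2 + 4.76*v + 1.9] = 0.84*v^2 + 12.66*v - 11.92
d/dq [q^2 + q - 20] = 2*q + 1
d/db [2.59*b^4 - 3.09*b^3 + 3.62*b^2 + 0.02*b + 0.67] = 10.36*b^3 - 9.27*b^2 + 7.24*b + 0.02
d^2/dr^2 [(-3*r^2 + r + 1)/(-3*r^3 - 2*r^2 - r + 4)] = 2*(27*r^6 - 27*r^5 - 99*r^4 + 197*r^3 - 21*r^2 - 66*r + 35)/(27*r^9 + 54*r^8 + 63*r^7 - 64*r^6 - 123*r^5 - 114*r^4 + 97*r^3 + 84*r^2 + 48*r - 64)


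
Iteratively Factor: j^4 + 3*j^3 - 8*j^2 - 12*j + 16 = (j + 2)*(j^3 + j^2 - 10*j + 8) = (j + 2)*(j + 4)*(j^2 - 3*j + 2) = (j - 2)*(j + 2)*(j + 4)*(j - 1)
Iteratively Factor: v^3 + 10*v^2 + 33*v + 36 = (v + 3)*(v^2 + 7*v + 12) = (v + 3)^2*(v + 4)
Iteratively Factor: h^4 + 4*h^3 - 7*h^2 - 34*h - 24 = (h + 4)*(h^3 - 7*h - 6) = (h - 3)*(h + 4)*(h^2 + 3*h + 2) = (h - 3)*(h + 2)*(h + 4)*(h + 1)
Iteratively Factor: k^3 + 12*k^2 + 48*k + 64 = (k + 4)*(k^2 + 8*k + 16) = (k + 4)^2*(k + 4)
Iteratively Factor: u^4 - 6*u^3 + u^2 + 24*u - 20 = (u + 2)*(u^3 - 8*u^2 + 17*u - 10) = (u - 1)*(u + 2)*(u^2 - 7*u + 10) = (u - 2)*(u - 1)*(u + 2)*(u - 5)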